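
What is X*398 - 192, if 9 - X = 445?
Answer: -173720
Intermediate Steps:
X = -436 (X = 9 - 1*445 = 9 - 445 = -436)
X*398 - 192 = -436*398 - 192 = -173528 - 192 = -173720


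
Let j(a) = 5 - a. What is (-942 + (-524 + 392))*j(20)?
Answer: 16110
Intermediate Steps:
(-942 + (-524 + 392))*j(20) = (-942 + (-524 + 392))*(5 - 1*20) = (-942 - 132)*(5 - 20) = -1074*(-15) = 16110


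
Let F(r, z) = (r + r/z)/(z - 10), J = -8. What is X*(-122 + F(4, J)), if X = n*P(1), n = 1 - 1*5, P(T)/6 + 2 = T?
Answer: -8798/3 ≈ -2932.7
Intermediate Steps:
P(T) = -12 + 6*T
n = -4 (n = 1 - 5 = -4)
F(r, z) = (r + r/z)/(-10 + z)
X = 24 (X = -4*(-12 + 6*1) = -4*(-12 + 6) = -4*(-6) = 24)
X*(-122 + F(4, J)) = 24*(-122 + 4*(1 - 8)/(-8*(-10 - 8))) = 24*(-122 + 4*(-⅛)*(-7)/(-18)) = 24*(-122 + 4*(-⅛)*(-1/18)*(-7)) = 24*(-122 - 7/36) = 24*(-4399/36) = -8798/3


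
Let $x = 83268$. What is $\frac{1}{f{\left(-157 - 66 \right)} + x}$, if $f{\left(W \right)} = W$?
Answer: $\frac{1}{83045} \approx 1.2042 \cdot 10^{-5}$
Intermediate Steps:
$\frac{1}{f{\left(-157 - 66 \right)} + x} = \frac{1}{\left(-157 - 66\right) + 83268} = \frac{1}{-223 + 83268} = \frac{1}{83045}$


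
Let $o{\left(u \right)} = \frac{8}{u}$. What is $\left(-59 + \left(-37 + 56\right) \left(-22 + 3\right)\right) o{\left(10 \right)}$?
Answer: $-336$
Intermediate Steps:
$\left(-59 + \left(-37 + 56\right) \left(-22 + 3\right)\right) o{\left(10 \right)} = \left(-59 + \left(-37 + 56\right) \left(-22 + 3\right)\right) \frac{8}{10} = \left(-59 + 19 \left(-19\right)\right) 8 \cdot \frac{1}{10} = \left(-59 - 361\right) \frac{4}{5} = \left(-420\right) \frac{4}{5} = -336$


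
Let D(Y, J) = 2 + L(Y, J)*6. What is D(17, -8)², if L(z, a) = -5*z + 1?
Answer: 252004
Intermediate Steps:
L(z, a) = 1 - 5*z
D(Y, J) = 8 - 30*Y (D(Y, J) = 2 + (1 - 5*Y)*6 = 2 + (6 - 30*Y) = 8 - 30*Y)
D(17, -8)² = (8 - 30*17)² = (8 - 510)² = (-502)² = 252004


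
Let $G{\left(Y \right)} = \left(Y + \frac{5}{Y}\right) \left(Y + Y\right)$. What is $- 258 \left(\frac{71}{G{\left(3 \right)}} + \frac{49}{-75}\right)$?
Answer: $- \frac{169979}{350} \approx -485.65$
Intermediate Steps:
$G{\left(Y \right)} = 2 Y \left(Y + \frac{5}{Y}\right)$ ($G{\left(Y \right)} = \left(Y + \frac{5}{Y}\right) 2 Y = 2 Y \left(Y + \frac{5}{Y}\right)$)
$- 258 \left(\frac{71}{G{\left(3 \right)}} + \frac{49}{-75}\right) = - 258 \left(\frac{71}{10 + 2 \cdot 3^{2}} + \frac{49}{-75}\right) = - 258 \left(\frac{71}{10 + 2 \cdot 9} + 49 \left(- \frac{1}{75}\right)\right) = - 258 \left(\frac{71}{10 + 18} - \frac{49}{75}\right) = - 258 \left(\frac{71}{28} - \frac{49}{75}\right) = \left(-258\right) \frac{3953}{2100} = - \frac{169979}{350}$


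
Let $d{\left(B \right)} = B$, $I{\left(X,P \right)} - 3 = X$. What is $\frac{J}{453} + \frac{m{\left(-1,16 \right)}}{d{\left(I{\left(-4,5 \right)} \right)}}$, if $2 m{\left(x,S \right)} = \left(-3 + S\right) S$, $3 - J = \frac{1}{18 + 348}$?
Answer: $- \frac{17241895}{165798} \approx -103.99$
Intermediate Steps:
$I{\left(X,P \right)} = 3 + X$
$J = \frac{1097}{366}$ ($J = 3 - \frac{1}{18 + 348} = 3 - \frac{1}{366} = \frac{1097}{366} \approx 2.9973$)
$m{\left(x,S \right)} = \frac{S \left(-3 + S\right)}{2}$ ($m{\left(x,S \right)} = \frac{\left(-3 + S\right) S}{2} = \frac{S \left(-3 + S\right)}{2}$)
$\frac{J}{453} + \frac{m{\left(-1,16 \right)}}{d{\left(I{\left(-4,5 \right)} \right)}} = \frac{1097}{366 \cdot 453} + \frac{\frac{1}{2} \cdot 16 \left(-3 + 16\right)}{3 - 4} = \frac{1097}{366} \cdot \frac{1}{453} + \frac{\frac{1}{2} \cdot 16 \cdot 13}{-1} = \frac{1097}{165798} + 104 \left(-1\right) = \frac{1097}{165798} - 104 = - \frac{17241895}{165798}$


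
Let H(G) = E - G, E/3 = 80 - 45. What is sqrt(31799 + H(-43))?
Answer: sqrt(31947) ≈ 178.74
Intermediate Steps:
E = 105 (E = 3*(80 - 45) = 3*35 = 105)
H(G) = 105 - G
sqrt(31799 + H(-43)) = sqrt(31799 + (105 - 1*(-43))) = sqrt(31799 + (105 + 43)) = sqrt(31799 + 148) = sqrt(31947)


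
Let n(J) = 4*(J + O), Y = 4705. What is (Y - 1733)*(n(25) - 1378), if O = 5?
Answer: -3738776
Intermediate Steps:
n(J) = 20 + 4*J (n(J) = 4*(J + 5) = 4*(5 + J) = 20 + 4*J)
(Y - 1733)*(n(25) - 1378) = (4705 - 1733)*((20 + 4*25) - 1378) = 2972*((20 + 100) - 1378) = 2972*(120 - 1378) = 2972*(-1258) = -3738776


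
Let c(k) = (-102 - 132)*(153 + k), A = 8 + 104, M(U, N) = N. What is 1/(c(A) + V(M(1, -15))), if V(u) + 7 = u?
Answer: -1/62032 ≈ -1.6121e-5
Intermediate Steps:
A = 112
V(u) = -7 + u
c(k) = -35802 - 234*k (c(k) = -234*(153 + k) = -35802 - 234*k)
1/(c(A) + V(M(1, -15))) = 1/((-35802 - 234*112) + (-7 - 15)) = 1/((-35802 - 26208) - 22) = 1/(-62010 - 22) = 1/(-62032) = -1/62032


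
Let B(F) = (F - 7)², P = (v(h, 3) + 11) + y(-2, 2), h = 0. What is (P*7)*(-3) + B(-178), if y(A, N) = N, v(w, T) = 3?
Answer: 33889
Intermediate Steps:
P = 16 (P = (3 + 11) + 2 = 14 + 2 = 16)
B(F) = (-7 + F)²
(P*7)*(-3) + B(-178) = (16*7)*(-3) + (-7 - 178)² = 112*(-3) + (-185)² = -336 + 34225 = 33889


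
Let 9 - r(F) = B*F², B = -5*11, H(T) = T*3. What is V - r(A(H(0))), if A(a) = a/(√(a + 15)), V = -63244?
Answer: -63253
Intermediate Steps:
H(T) = 3*T
A(a) = a/√(15 + a) (A(a) = a/(√(15 + a)) = a/√(15 + a))
B = -55
r(F) = 9 + 55*F² (r(F) = 9 - (-55)*F² = 9 + 55*F²)
V - r(A(H(0))) = -63244 - (9 + 55*((3*0)/√(15 + 3*0))²) = -63244 - (9 + 55*(0/√(15 + 0))²) = -63244 - (9 + 55*(0/√15)²) = -63244 - (9 + 55*(0*(√15/15))²) = -63244 - (9 + 55*0²) = -63244 - (9 + 55*0) = -63244 - (9 + 0) = -63244 - 1*9 = -63244 - 9 = -63253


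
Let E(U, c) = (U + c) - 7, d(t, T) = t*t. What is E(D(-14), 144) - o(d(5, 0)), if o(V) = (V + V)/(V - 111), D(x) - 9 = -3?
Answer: 6174/43 ≈ 143.58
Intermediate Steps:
D(x) = 6 (D(x) = 9 - 3 = 6)
d(t, T) = t**2
E(U, c) = -7 + U + c
o(V) = 2*V/(-111 + V) (o(V) = (2*V)/(-111 + V) = 2*V/(-111 + V))
E(D(-14), 144) - o(d(5, 0)) = (-7 + 6 + 144) - 2*5**2/(-111 + 5**2) = 143 - 2*25/(-111 + 25) = 143 - 2*25/(-86) = 143 - 2*25*(-1)/86 = 143 - 1*(-25/43) = 143 + 25/43 = 6174/43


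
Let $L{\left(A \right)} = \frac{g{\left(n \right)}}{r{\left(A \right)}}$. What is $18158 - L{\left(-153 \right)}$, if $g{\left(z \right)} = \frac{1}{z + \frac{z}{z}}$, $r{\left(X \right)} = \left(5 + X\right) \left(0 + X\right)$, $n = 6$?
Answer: $\frac{2878188263}{158508} \approx 18158.0$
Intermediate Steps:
$r{\left(X \right)} = X \left(5 + X\right)$ ($r{\left(X \right)} = \left(5 + X\right) X = X \left(5 + X\right)$)
$g{\left(z \right)} = \frac{1}{1 + z}$ ($g{\left(z \right)} = \frac{1}{z + 1} = \frac{1}{1 + z}$)
$L{\left(A \right)} = \frac{1}{7 A \left(5 + A\right)}$ ($L{\left(A \right)} = \frac{1}{A \left(5 + A\right) \left(1 + 6\right)} = \frac{\frac{1}{A} \frac{1}{5 + A}}{7} = \frac{1}{A \left(5 + A\right)} \frac{1}{7} = \frac{1}{7 A \left(5 + A\right)}$)
$18158 - L{\left(-153 \right)} = 18158 - \frac{1}{7 \left(-153\right) \left(5 - 153\right)} = 18158 - \frac{1}{7} \left(- \frac{1}{153}\right) \frac{1}{-148} = 18158 - \frac{1}{7} \left(- \frac{1}{153}\right) \left(- \frac{1}{148}\right) = 18158 - \frac{1}{158508} = \frac{2878188263}{158508}$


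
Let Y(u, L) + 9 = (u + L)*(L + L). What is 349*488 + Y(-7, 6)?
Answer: 170291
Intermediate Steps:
Y(u, L) = -9 + 2*L*(L + u) (Y(u, L) = -9 + (u + L)*(L + L) = -9 + (L + u)*(2*L) = -9 + 2*L*(L + u))
349*488 + Y(-7, 6) = 349*488 + (-9 + 2*6² + 2*6*(-7)) = 170312 + (-9 + 2*36 - 84) = 170312 + (-9 + 72 - 84) = 170312 - 21 = 170291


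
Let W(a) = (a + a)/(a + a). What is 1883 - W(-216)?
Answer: 1882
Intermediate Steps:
W(a) = 1 (W(a) = (2*a)/((2*a)) = (2*a)*(1/(2*a)) = 1)
1883 - W(-216) = 1883 - 1*1 = 1883 - 1 = 1882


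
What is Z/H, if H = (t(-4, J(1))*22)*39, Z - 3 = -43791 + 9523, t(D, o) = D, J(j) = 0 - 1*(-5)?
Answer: 3115/312 ≈ 9.9840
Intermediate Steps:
J(j) = 5 (J(j) = 0 + 5 = 5)
Z = -34265 (Z = 3 + (-43791 + 9523) = 3 - 34268 = -34265)
H = -3432 (H = -4*22*39 = -88*39 = -3432)
Z/H = -34265/(-3432) = -34265*(-1/3432) = 3115/312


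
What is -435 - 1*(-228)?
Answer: -207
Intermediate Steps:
-435 - 1*(-228) = -435 + 228 = -207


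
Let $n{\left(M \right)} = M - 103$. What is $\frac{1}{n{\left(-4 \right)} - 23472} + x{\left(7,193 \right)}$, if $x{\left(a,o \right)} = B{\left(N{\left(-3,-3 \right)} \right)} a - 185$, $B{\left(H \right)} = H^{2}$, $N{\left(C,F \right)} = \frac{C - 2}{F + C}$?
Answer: $- \frac{152909851}{848844} \approx -180.14$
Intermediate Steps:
$n{\left(M \right)} = -103 + M$ ($n{\left(M \right)} = M - 103 = -103 + M$)
$N{\left(C,F \right)} = \frac{-2 + C}{C + F}$
$x{\left(a,o \right)} = -185 + \frac{25 a}{36}$ ($x{\left(a,o \right)} = \left(\frac{-2 - 3}{-3 - 3}\right)^{2} a - 185 = \left(\frac{1}{-6} \left(-5\right)\right)^{2} a - 185 = \left(\left(- \frac{1}{6}\right) \left(-5\right)\right)^{2} a - 185 = \left(\frac{5}{6}\right)^{2} a - 185 = \frac{25 a}{36} - 185 = -185 + \frac{25 a}{36}$)
$\frac{1}{n{\left(-4 \right)} - 23472} + x{\left(7,193 \right)} = \frac{1}{\left(-103 - 4\right) - 23472} + \left(-185 + \frac{25}{36} \cdot 7\right) = \frac{1}{-107 - 23472} + \left(-185 + \frac{175}{36}\right) = \frac{1}{-23579} - \frac{6485}{36} = - \frac{1}{23579} - \frac{6485}{36} = - \frac{152909851}{848844}$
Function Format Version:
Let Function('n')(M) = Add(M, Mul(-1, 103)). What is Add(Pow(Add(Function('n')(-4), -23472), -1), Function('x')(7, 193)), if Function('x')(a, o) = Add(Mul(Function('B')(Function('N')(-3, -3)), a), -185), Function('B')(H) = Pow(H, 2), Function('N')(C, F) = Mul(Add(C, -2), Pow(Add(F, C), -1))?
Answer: Rational(-152909851, 848844) ≈ -180.14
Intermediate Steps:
Function('n')(M) = Add(-103, M) (Function('n')(M) = Add(M, -103) = Add(-103, M))
Function('N')(C, F) = Mul(Pow(Add(C, F), -1), Add(-2, C)) (Function('N')(C, F) = Mul(Add(-2, C), Pow(Add(C, F), -1)) = Mul(Pow(Add(C, F), -1), Add(-2, C)))
Function('x')(a, o) = Add(-185, Mul(Rational(25, 36), a)) (Function('x')(a, o) = Add(Mul(Pow(Mul(Pow(Add(-3, -3), -1), Add(-2, -3)), 2), a), -185) = Add(Mul(Pow(Mul(Pow(-6, -1), -5), 2), a), -185) = Add(Mul(Pow(Mul(Rational(-1, 6), -5), 2), a), -185) = Add(Mul(Pow(Rational(5, 6), 2), a), -185) = Add(Mul(Rational(25, 36), a), -185) = Add(-185, Mul(Rational(25, 36), a)))
Add(Pow(Add(Function('n')(-4), -23472), -1), Function('x')(7, 193)) = Add(Pow(Add(Add(-103, -4), -23472), -1), Add(-185, Mul(Rational(25, 36), 7))) = Add(Pow(Add(-107, -23472), -1), Add(-185, Rational(175, 36))) = Add(Pow(-23579, -1), Rational(-6485, 36)) = Add(Rational(-1, 23579), Rational(-6485, 36)) = Rational(-152909851, 848844)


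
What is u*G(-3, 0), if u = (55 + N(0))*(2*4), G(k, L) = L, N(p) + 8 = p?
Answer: 0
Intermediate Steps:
N(p) = -8 + p
u = 376 (u = (55 + (-8 + 0))*(2*4) = (55 - 8)*8 = 47*8 = 376)
u*G(-3, 0) = 376*0 = 0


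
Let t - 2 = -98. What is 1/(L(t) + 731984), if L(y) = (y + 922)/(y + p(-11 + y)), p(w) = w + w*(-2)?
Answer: 11/8052650 ≈ 1.3660e-6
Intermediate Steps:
p(w) = -w (p(w) = w - 2*w = -w)
t = -96 (t = 2 - 98 = -96)
L(y) = 922/11 + y/11 (L(y) = (y + 922)/(y - (-11 + y)) = (922 + y)/(y + (11 - y)) = (922 + y)/11 = (922 + y)*(1/11) = 922/11 + y/11)
1/(L(t) + 731984) = 1/((922/11 + (1/11)*(-96)) + 731984) = 1/((922/11 - 96/11) + 731984) = 1/(826/11 + 731984) = 1/(8052650/11) = 11/8052650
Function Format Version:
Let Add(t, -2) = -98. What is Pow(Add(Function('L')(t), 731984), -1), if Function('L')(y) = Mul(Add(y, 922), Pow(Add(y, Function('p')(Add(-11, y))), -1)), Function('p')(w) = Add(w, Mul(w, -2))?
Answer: Rational(11, 8052650) ≈ 1.3660e-6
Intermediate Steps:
Function('p')(w) = Mul(-1, w) (Function('p')(w) = Add(w, Mul(-2, w)) = Mul(-1, w))
t = -96 (t = Add(2, -98) = -96)
Function('L')(y) = Add(Rational(922, 11), Mul(Rational(1, 11), y)) (Function('L')(y) = Mul(Add(y, 922), Pow(Add(y, Mul(-1, Add(-11, y))), -1)) = Mul(Add(922, y), Pow(Add(y, Add(11, Mul(-1, y))), -1)) = Mul(Add(922, y), Pow(11, -1)) = Mul(Add(922, y), Rational(1, 11)) = Add(Rational(922, 11), Mul(Rational(1, 11), y)))
Pow(Add(Function('L')(t), 731984), -1) = Pow(Add(Add(Rational(922, 11), Mul(Rational(1, 11), -96)), 731984), -1) = Pow(Add(Add(Rational(922, 11), Rational(-96, 11)), 731984), -1) = Pow(Add(Rational(826, 11), 731984), -1) = Pow(Rational(8052650, 11), -1) = Rational(11, 8052650)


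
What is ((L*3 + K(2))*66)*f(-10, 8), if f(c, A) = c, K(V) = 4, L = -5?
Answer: 7260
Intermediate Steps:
((L*3 + K(2))*66)*f(-10, 8) = ((-5*3 + 4)*66)*(-10) = ((-15 + 4)*66)*(-10) = -11*66*(-10) = -726*(-10) = 7260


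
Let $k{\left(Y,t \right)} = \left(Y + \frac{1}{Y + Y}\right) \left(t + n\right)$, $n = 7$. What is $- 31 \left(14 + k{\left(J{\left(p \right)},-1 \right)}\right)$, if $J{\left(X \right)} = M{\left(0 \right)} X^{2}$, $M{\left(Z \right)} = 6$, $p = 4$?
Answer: $- \frac{585311}{32} \approx -18291.0$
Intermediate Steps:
$J{\left(X \right)} = 6 X^{2}$
$k{\left(Y,t \right)} = \left(7 + t\right) \left(Y + \frac{1}{2 Y}\right)$ ($k{\left(Y,t \right)} = \left(Y + \frac{1}{Y + Y}\right) \left(t + 7\right) = \left(Y + \frac{1}{2 Y}\right) \left(7 + t\right) = \left(7 + t\right) \left(Y + \frac{1}{2 Y}\right)$)
$- 31 \left(14 + k{\left(J{\left(p \right)},-1 \right)}\right) = - 31 \left(14 + \frac{7 - 1 + 2 \left(6 \cdot 4^{2}\right)^{2} \left(7 - 1\right)}{2 \cdot 6 \cdot 4^{2}}\right) = - 31 \left(14 + \frac{7 - 1 + 2 \left(6 \cdot 16\right)^{2} \cdot 6}{2 \cdot 6 \cdot 16}\right) = - 31 \left(14 + \frac{7 - 1 + 2 \cdot 96^{2} \cdot 6}{2 \cdot 96}\right) = - 31 \left(14 + \frac{1}{2} \cdot \frac{1}{96} \left(7 - 1 + 2 \cdot 9216 \cdot 6\right)\right) = - 31 \left(14 + \frac{1}{2} \cdot \frac{1}{96} \left(7 - 1 + 110592\right)\right) = - 31 \left(14 + \frac{1}{2} \cdot \frac{1}{96} \cdot 110598\right) = - 31 \left(14 + \frac{18433}{32}\right) = \left(-31\right) \frac{18881}{32} = - \frac{585311}{32}$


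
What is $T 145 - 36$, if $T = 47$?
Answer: $6779$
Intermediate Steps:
$T 145 - 36 = 47 \cdot 145 - 36 = 6815 - 36 = 6779$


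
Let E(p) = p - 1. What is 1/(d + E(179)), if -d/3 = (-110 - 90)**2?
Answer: -1/119822 ≈ -8.3457e-6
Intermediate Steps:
E(p) = -1 + p
d = -120000 (d = -3*(-110 - 90)**2 = -3*(-200)**2 = -3*40000 = -120000)
1/(d + E(179)) = 1/(-120000 + (-1 + 179)) = 1/(-120000 + 178) = 1/(-119822) = -1/119822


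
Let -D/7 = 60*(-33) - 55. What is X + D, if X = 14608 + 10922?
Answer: 39775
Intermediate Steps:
D = 14245 (D = -7*(60*(-33) - 55) = -7*(-1980 - 55) = -7*(-2035) = 14245)
X = 25530
X + D = 25530 + 14245 = 39775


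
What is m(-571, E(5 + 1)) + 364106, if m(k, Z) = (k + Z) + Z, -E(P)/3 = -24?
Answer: 363679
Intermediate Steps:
E(P) = 72 (E(P) = -3*(-24) = 72)
m(k, Z) = k + 2*Z (m(k, Z) = (Z + k) + Z = k + 2*Z)
m(-571, E(5 + 1)) + 364106 = (-571 + 2*72) + 364106 = (-571 + 144) + 364106 = -427 + 364106 = 363679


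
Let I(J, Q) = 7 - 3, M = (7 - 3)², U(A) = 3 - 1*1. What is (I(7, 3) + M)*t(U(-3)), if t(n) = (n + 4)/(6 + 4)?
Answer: 12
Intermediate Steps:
U(A) = 2 (U(A) = 3 - 1 = 2)
M = 16 (M = 4² = 16)
t(n) = ⅖ + n/10 (t(n) = (4 + n)/10 = (4 + n)*(⅒) = ⅖ + n/10)
I(J, Q) = 4
(I(7, 3) + M)*t(U(-3)) = (4 + 16)*(⅖ + (⅒)*2) = 20*(⅖ + ⅕) = 20*(⅗) = 12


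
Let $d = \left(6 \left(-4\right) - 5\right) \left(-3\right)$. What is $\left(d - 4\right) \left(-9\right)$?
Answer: $-747$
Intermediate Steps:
$d = 87$ ($d = \left(-24 - 5\right) \left(-3\right) = \left(-29\right) \left(-3\right) = 87$)
$\left(d - 4\right) \left(-9\right) = \left(87 - 4\right) \left(-9\right) = 83 \left(-9\right) = -747$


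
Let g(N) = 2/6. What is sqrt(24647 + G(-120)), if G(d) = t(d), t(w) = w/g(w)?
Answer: sqrt(24287) ≈ 155.84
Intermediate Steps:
g(N) = 1/3 (g(N) = 2*(1/6) = 1/3)
t(w) = 3*w (t(w) = w/(1/3) = w*3 = 3*w)
G(d) = 3*d
sqrt(24647 + G(-120)) = sqrt(24647 + 3*(-120)) = sqrt(24647 - 360) = sqrt(24287)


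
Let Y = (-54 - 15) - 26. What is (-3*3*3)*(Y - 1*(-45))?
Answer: 1350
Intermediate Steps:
Y = -95 (Y = -69 - 26 = -95)
(-3*3*3)*(Y - 1*(-45)) = (-3*3*3)*(-95 - 1*(-45)) = (-9*3)*(-95 + 45) = -27*(-50) = 1350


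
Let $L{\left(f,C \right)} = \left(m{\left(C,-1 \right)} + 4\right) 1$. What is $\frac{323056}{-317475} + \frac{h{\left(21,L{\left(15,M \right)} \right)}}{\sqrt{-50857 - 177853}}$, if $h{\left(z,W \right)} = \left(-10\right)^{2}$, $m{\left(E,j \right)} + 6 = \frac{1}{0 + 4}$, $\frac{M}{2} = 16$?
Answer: $- \frac{323056}{317475} - \frac{10 i \sqrt{228710}}{22871} \approx -1.0176 - 0.2091 i$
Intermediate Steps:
$M = 32$ ($M = 2 \cdot 16 = 32$)
$m{\left(E,j \right)} = - \frac{23}{4}$ ($m{\left(E,j \right)} = -6 + \frac{1}{0 + 4} = -6 + \frac{1}{4} = - \frac{23}{4}$)
$L{\left(f,C \right)} = - \frac{7}{4}$ ($L{\left(f,C \right)} = \left(- \frac{23}{4} + 4\right) 1 = \left(- \frac{7}{4}\right) 1 = - \frac{7}{4}$)
$h{\left(z,W \right)} = 100$
$\frac{323056}{-317475} + \frac{h{\left(21,L{\left(15,M \right)} \right)}}{\sqrt{-50857 - 177853}} = \frac{323056}{-317475} + \frac{100}{\sqrt{-50857 - 177853}} = 323056 \left(- \frac{1}{317475}\right) + \frac{100}{\sqrt{-228710}} = - \frac{323056}{317475} + \frac{100}{i \sqrt{228710}} = - \frac{323056}{317475} + 100 \left(- \frac{i \sqrt{228710}}{228710}\right) = - \frac{323056}{317475} - \frac{10 i \sqrt{228710}}{22871}$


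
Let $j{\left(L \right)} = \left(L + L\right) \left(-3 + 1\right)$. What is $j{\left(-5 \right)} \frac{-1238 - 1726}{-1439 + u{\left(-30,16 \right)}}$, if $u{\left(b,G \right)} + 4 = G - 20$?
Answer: $\frac{59280}{1447} \approx 40.968$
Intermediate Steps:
$u{\left(b,G \right)} = -24 + G$ ($u{\left(b,G \right)} = -4 + \left(G - 20\right) = -4 + \left(-20 + G\right) = -24 + G$)
$j{\left(L \right)} = - 4 L$ ($j{\left(L \right)} = 2 L \left(-2\right) = - 4 L$)
$j{\left(-5 \right)} \frac{-1238 - 1726}{-1439 + u{\left(-30,16 \right)}} = \left(-4\right) \left(-5\right) \frac{-1238 - 1726}{-1439 + \left(-24 + 16\right)} = 20 \left(- \frac{2964}{-1439 - 8}\right) = 20 \left(- \frac{2964}{-1447}\right) = 20 \left(\left(-2964\right) \left(- \frac{1}{1447}\right)\right) = 20 \cdot \frac{2964}{1447} = \frac{59280}{1447}$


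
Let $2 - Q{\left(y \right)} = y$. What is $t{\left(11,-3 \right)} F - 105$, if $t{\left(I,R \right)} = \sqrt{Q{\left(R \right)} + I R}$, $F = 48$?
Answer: $-105 + 96 i \sqrt{7} \approx -105.0 + 253.99 i$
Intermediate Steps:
$Q{\left(y \right)} = 2 - y$
$t{\left(I,R \right)} = \sqrt{2 - R + I R}$ ($t{\left(I,R \right)} = \sqrt{\left(2 - R\right) + I R} = \sqrt{2 - R + I R}$)
$t{\left(11,-3 \right)} F - 105 = \sqrt{2 - -3 + 11 \left(-3\right)} 48 - 105 = \sqrt{2 + 3 - 33} \cdot 48 - 105 = \sqrt{-28} \cdot 48 - 105 = 2 i \sqrt{7} \cdot 48 - 105 = 96 i \sqrt{7} - 105 = -105 + 96 i \sqrt{7}$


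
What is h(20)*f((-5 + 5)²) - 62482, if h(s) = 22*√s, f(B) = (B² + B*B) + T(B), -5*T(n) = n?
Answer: -62482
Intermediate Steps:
T(n) = -n/5
f(B) = 2*B² - B/5 (f(B) = (B² + B*B) - B/5 = (B² + B²) - B/5 = 2*B² - B/5)
h(20)*f((-5 + 5)²) - 62482 = (22*√20)*((-5 + 5)²*(-1 + 10*(-5 + 5)²)/5) - 62482 = (22*(2*√5))*((⅕)*0²*(-1 + 10*0²)) - 62482 = (44*√5)*((⅕)*0*(-1 + 10*0)) - 62482 = (44*√5)*((⅕)*0*(-1 + 0)) - 62482 = (44*√5)*((⅕)*0*(-1)) - 62482 = (44*√5)*0 - 62482 = 0 - 62482 = -62482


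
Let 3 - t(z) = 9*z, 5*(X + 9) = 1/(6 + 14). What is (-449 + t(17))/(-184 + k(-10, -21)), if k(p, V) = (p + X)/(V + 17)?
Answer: 239600/71701 ≈ 3.3417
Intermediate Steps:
X = -899/100 (X = -9 + 1/(5*(6 + 14)) = -9 + (⅕)/20 = -9 + (⅕)*(1/20) = -9 + 1/100 = -899/100 ≈ -8.9900)
k(p, V) = (-899/100 + p)/(17 + V) (k(p, V) = (p - 899/100)/(V + 17) = (-899/100 + p)/(17 + V))
t(z) = 3 - 9*z
(-449 + t(17))/(-184 + k(-10, -21)) = (-449 + (3 - 9*17))/(-184 + (-899/100 - 10)/(17 - 21)) = (-449 + (3 - 153))/(-184 - 1899/100/(-4)) = (-449 - 150)/(-184 - ¼*(-1899/100)) = -599/(-184 + 1899/400) = -599/(-71701/400) = -599*(-400/71701) = 239600/71701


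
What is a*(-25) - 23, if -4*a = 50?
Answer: 579/2 ≈ 289.50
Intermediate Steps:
a = -25/2 (a = -¼*50 = -25/2 ≈ -12.500)
a*(-25) - 23 = -25/2*(-25) - 23 = 625/2 - 23 = 579/2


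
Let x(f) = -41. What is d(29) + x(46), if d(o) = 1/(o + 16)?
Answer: -1844/45 ≈ -40.978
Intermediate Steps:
d(o) = 1/(16 + o)
d(29) + x(46) = 1/(16 + 29) - 41 = 1/45 - 41 = -1844/45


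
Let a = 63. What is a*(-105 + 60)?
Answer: -2835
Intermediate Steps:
a*(-105 + 60) = 63*(-105 + 60) = 63*(-45) = -2835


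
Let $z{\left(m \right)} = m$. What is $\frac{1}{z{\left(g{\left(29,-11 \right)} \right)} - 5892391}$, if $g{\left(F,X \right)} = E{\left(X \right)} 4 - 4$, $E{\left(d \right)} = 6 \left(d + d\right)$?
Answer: $- \frac{1}{5892923} \approx -1.697 \cdot 10^{-7}$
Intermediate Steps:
$E{\left(d \right)} = 12 d$ ($E{\left(d \right)} = 6 \cdot 2 d = 12 d$)
$g{\left(F,X \right)} = -4 + 48 X$ ($g{\left(F,X \right)} = 12 X 4 - 4 = 48 X - 4 = -4 + 48 X$)
$\frac{1}{z{\left(g{\left(29,-11 \right)} \right)} - 5892391} = \frac{1}{\left(-4 + 48 \left(-11\right)\right) - 5892391} = \frac{1}{\left(-4 - 528\right) - 5892391} = \frac{1}{-532 - 5892391} = \frac{1}{-5892923} = - \frac{1}{5892923}$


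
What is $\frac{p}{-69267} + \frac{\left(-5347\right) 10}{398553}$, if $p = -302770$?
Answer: $\frac{38988728440}{9202190217} \approx 4.2369$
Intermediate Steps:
$\frac{p}{-69267} + \frac{\left(-5347\right) 10}{398553} = - \frac{302770}{-69267} + \frac{\left(-5347\right) 10}{398553} = \left(-302770\right) \left(- \frac{1}{69267}\right) - \frac{53470}{398553} = \frac{302770}{69267} - \frac{53470}{398553} = \frac{38988728440}{9202190217}$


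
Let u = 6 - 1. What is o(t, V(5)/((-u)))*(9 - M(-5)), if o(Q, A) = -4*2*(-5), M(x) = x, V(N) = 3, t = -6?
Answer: 560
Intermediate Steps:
u = 5
o(Q, A) = 40 (o(Q, A) = -8*(-5) = 40)
o(t, V(5)/((-u)))*(9 - M(-5)) = 40*(9 - 1*(-5)) = 40*(9 + 5) = 40*14 = 560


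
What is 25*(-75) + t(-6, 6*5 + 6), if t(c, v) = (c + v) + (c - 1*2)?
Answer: -1853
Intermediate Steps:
t(c, v) = -2 + v + 2*c (t(c, v) = (c + v) + (c - 2) = (c + v) + (-2 + c) = -2 + v + 2*c)
25*(-75) + t(-6, 6*5 + 6) = 25*(-75) + (-2 + (6*5 + 6) + 2*(-6)) = -1875 + (-2 + (30 + 6) - 12) = -1875 + (-2 + 36 - 12) = -1875 + 22 = -1853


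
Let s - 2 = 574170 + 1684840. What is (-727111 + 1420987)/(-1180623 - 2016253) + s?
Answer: 1805445138159/799219 ≈ 2.2590e+6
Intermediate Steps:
s = 2259012 (s = 2 + (574170 + 1684840) = 2 + 2259010 = 2259012)
(-727111 + 1420987)/(-1180623 - 2016253) + s = (-727111 + 1420987)/(-1180623 - 2016253) + 2259012 = 693876/(-3196876) + 2259012 = 693876*(-1/3196876) + 2259012 = -173469/799219 + 2259012 = 1805445138159/799219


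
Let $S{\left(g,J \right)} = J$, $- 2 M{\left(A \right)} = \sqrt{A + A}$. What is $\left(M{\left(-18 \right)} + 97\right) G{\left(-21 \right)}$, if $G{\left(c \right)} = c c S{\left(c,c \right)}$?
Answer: $-898317 + 27783 i \approx -8.9832 \cdot 10^{5} + 27783.0 i$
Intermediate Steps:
$M{\left(A \right)} = - \frac{\sqrt{2} \sqrt{A}}{2}$ ($M{\left(A \right)} = - \frac{\sqrt{A + A}}{2} = - \frac{\sqrt{2 A}}{2} = - \frac{\sqrt{2} \sqrt{A}}{2}$)
$G{\left(c \right)} = c^{3}$ ($G{\left(c \right)} = c c c = c^{2} c = c^{3}$)
$\left(M{\left(-18 \right)} + 97\right) G{\left(-21 \right)} = \left(- \frac{\sqrt{2} \sqrt{-18}}{2} + 97\right) \left(-21\right)^{3} = \left(- \frac{\sqrt{2} \cdot 3 i \sqrt{2}}{2} + 97\right) \left(-9261\right) = \left(- 3 i + 97\right) \left(-9261\right) = \left(97 - 3 i\right) \left(-9261\right) = -898317 + 27783 i$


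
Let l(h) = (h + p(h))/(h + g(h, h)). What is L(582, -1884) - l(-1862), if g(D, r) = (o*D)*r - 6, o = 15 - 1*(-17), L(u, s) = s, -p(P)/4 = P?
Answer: -34836272491/18490590 ≈ -1884.0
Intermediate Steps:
p(P) = -4*P
o = 32 (o = 15 + 17 = 32)
g(D, r) = -6 + 32*D*r (g(D, r) = (32*D)*r - 6 = 32*D*r - 6 = -6 + 32*D*r)
l(h) = -3*h/(-6 + h + 32*h²) (l(h) = (h - 4*h)/(h + (-6 + 32*h*h)) = (-3*h)/(h + (-6 + 32*h²)) = (-3*h)/(-6 + h + 32*h²) = -3*h/(-6 + h + 32*h²))
L(582, -1884) - l(-1862) = -1884 - (-3)*(-1862)/(-6 - 1862 + 32*(-1862)²) = -1884 - (-3)*(-1862)/(-6 - 1862 + 32*3467044) = -1884 - (-3)*(-1862)/(-6 - 1862 + 110945408) = -1884 - (-3)*(-1862)/110943540 = -1884 - 1*931/18490590 = -1884 - 931/18490590 = -34836272491/18490590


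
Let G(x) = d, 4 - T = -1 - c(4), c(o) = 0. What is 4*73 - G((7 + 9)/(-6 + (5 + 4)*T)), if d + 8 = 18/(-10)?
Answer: 1509/5 ≈ 301.80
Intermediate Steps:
T = 5 (T = 4 - (-1 - 1*0) = 4 - (-1 + 0) = 4 - 1*(-1) = 4 + 1 = 5)
d = -49/5 (d = -8 + 18/(-10) = -8 + 18*(-⅒) = -8 - 9/5 = -49/5 ≈ -9.8000)
G(x) = -49/5
4*73 - G((7 + 9)/(-6 + (5 + 4)*T)) = 4*73 - 1*(-49/5) = 292 + 49/5 = 1509/5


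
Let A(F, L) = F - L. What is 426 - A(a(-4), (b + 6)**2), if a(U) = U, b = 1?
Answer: 479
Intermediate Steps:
426 - A(a(-4), (b + 6)**2) = 426 - (-4 - (1 + 6)**2) = 426 - (-4 - 1*7**2) = 426 - (-4 - 1*49) = 426 - (-4 - 49) = 426 - 1*(-53) = 426 + 53 = 479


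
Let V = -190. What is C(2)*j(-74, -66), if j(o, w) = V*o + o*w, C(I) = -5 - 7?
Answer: -227328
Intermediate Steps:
C(I) = -12
j(o, w) = -190*o + o*w
C(2)*j(-74, -66) = -(-888)*(-190 - 66) = -(-888)*(-256) = -12*18944 = -227328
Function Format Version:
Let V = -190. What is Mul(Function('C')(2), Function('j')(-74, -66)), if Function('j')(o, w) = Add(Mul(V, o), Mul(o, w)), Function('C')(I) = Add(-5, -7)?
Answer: -227328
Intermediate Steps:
Function('C')(I) = -12
Function('j')(o, w) = Add(Mul(-190, o), Mul(o, w))
Mul(Function('C')(2), Function('j')(-74, -66)) = Mul(-12, Mul(-74, Add(-190, -66))) = Mul(-12, Mul(-74, -256)) = Mul(-12, 18944) = -227328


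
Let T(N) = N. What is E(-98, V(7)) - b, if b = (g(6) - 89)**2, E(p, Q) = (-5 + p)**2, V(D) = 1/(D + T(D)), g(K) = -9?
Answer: 1005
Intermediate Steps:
V(D) = 1/(2*D) (V(D) = 1/(D + D) = 1/(2*D))
b = 9604 (b = (-9 - 89)**2 = (-98)**2 = 9604)
E(-98, V(7)) - b = (-5 - 98)**2 - 1*9604 = (-103)**2 - 9604 = 10609 - 9604 = 1005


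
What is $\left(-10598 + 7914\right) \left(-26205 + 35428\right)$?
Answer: $-24754532$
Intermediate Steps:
$\left(-10598 + 7914\right) \left(-26205 + 35428\right) = \left(-2684\right) 9223 = -24754532$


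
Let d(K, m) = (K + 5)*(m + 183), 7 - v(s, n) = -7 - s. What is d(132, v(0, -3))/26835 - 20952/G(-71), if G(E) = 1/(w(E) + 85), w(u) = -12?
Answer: -41043998171/26835 ≈ -1.5295e+6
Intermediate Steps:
v(s, n) = 14 + s (v(s, n) = 7 - (-7 - s) = 7 + (7 + s) = 14 + s)
d(K, m) = (5 + K)*(183 + m)
G(E) = 1/73 (G(E) = 1/(-12 + 85) = 1/73)
d(132, v(0, -3))/26835 - 20952/G(-71) = (915 + 5*(14 + 0) + 183*132 + 132*(14 + 0))/26835 - 20952/1/73 = (915 + 5*14 + 24156 + 132*14)*(1/26835) - 20952*73 = (915 + 70 + 24156 + 1848)*(1/26835) - 1529496 = 26989*(1/26835) - 1529496 = 26989/26835 - 1529496 = -41043998171/26835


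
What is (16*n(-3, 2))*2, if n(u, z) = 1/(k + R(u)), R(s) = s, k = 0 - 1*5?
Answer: -4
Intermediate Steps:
k = -5 (k = 0 - 5 = -5)
n(u, z) = 1/(-5 + u)
(16*n(-3, 2))*2 = (16/(-5 - 3))*2 = (16/(-8))*2 = (16*(-1/8))*2 = -2*2 = -4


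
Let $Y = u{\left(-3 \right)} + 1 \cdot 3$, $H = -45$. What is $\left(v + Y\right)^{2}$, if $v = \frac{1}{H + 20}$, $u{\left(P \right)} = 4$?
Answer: $\frac{30276}{625} \approx 48.442$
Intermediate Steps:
$v = - \frac{1}{25}$ ($v = \frac{1}{-45 + 20} = \frac{1}{-25} = - \frac{1}{25} \approx -0.04$)
$Y = 7$ ($Y = 4 + 1 \cdot 3 = 4 + 3 = 7$)
$\left(v + Y\right)^{2} = \left(- \frac{1}{25} + 7\right)^{2} = \left(\frac{174}{25}\right)^{2} = \frac{30276}{625}$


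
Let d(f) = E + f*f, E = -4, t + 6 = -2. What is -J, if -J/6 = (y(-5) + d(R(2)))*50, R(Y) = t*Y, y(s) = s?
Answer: 74100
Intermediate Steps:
t = -8 (t = -6 - 2 = -8)
R(Y) = -8*Y
d(f) = -4 + f² (d(f) = -4 + f*f = -4 + f²)
J = -74100 (J = -6*(-5 + (-4 + (-8*2)²))*50 = -6*(-5 + (-4 + (-16)²))*50 = -6*(-5 + (-4 + 256))*50 = -6*(-5 + 252)*50 = -1482*50 = -6*12350 = -74100)
-J = -1*(-74100) = 74100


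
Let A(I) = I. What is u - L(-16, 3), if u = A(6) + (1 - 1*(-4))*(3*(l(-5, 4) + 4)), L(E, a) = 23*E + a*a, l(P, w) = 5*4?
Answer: 725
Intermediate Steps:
l(P, w) = 20
L(E, a) = a² + 23*E (L(E, a) = 23*E + a² = a² + 23*E)
u = 366 (u = 6 + (1 - 1*(-4))*(3*(20 + 4)) = 6 + (1 + 4)*(3*24) = 6 + 5*72 = 6 + 360 = 366)
u - L(-16, 3) = 366 - (3² + 23*(-16)) = 366 - (9 - 368) = 366 - 1*(-359) = 366 + 359 = 725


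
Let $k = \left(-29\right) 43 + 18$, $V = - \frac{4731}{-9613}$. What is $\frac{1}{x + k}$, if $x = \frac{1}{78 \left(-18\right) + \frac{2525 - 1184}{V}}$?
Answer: $- \frac{2082903}{2559886210} \approx -0.00081367$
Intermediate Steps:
$V = \frac{4731}{9613}$ ($V = \left(-4731\right) \left(- \frac{1}{9613}\right) = \frac{4731}{9613} \approx 0.49215$)
$x = \frac{1577}{2082903}$ ($x = \frac{1}{78 \left(-18\right) + \frac{2525 - 1184}{\frac{4731}{9613}}} = \frac{1}{-1404 + 1341 \cdot \frac{9613}{4731}} = \frac{1}{-1404 + \frac{4297011}{1577}} = \frac{1}{\frac{2082903}{1577}} = \frac{1577}{2082903} \approx 0.00075712$)
$k = -1229$ ($k = -1247 + 18 = -1229$)
$\frac{1}{x + k} = \frac{1}{\frac{1577}{2082903} - 1229} = \frac{1}{- \frac{2559886210}{2082903}} = - \frac{2082903}{2559886210}$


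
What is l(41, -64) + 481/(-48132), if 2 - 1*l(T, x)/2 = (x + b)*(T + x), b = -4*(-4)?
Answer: -106083409/48132 ≈ -2204.0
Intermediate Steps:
b = 16
l(T, x) = 4 - 2*(16 + x)*(T + x) (l(T, x) = 4 - 2*(x + 16)*(T + x) = 4 - 2*(16 + x)*(T + x))
l(41, -64) + 481/(-48132) = (4 - 32*41 - 32*(-64) - 2*(-64)² - 2*41*(-64)) + 481/(-48132) = (4 - 1312 + 2048 - 2*4096 + 5248) + 481*(-1/48132) = (4 - 1312 + 2048 - 8192 + 5248) - 481/48132 = -2204 - 481/48132 = -106083409/48132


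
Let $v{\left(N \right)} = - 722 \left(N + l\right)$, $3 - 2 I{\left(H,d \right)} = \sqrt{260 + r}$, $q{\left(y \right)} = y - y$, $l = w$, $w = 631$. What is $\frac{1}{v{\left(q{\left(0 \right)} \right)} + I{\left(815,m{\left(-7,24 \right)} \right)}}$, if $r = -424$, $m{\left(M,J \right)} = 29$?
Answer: $- \frac{1822322}{830214368085} + \frac{4 i \sqrt{41}}{830214368085} \approx -2.195 \cdot 10^{-6} + 3.085 \cdot 10^{-11} i$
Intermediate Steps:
$l = 631$
$q{\left(y \right)} = 0$
$I{\left(H,d \right)} = \frac{3}{2} - i \sqrt{41}$ ($I{\left(H,d \right)} = \frac{3}{2} - \frac{\sqrt{260 - 424}}{2} = \frac{3}{2} - \frac{\sqrt{-164}}{2} = \frac{3}{2} - \frac{2 i \sqrt{41}}{2} = \frac{3}{2} - i \sqrt{41}$)
$v{\left(N \right)} = -455582 - 722 N$ ($v{\left(N \right)} = - 722 \left(N + 631\right) = - 722 \left(631 + N\right) = -455582 - 722 N$)
$\frac{1}{v{\left(q{\left(0 \right)} \right)} + I{\left(815,m{\left(-7,24 \right)} \right)}} = \frac{1}{\left(-455582 - 0\right) + \left(\frac{3}{2} - i \sqrt{41}\right)} = \frac{1}{\left(-455582 + 0\right) + \left(\frac{3}{2} - i \sqrt{41}\right)} = \frac{1}{-455582 + \left(\frac{3}{2} - i \sqrt{41}\right)} = \frac{1}{- \frac{911161}{2} - i \sqrt{41}}$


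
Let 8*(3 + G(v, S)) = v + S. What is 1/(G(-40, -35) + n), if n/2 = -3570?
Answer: -8/57219 ≈ -0.00013981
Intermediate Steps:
G(v, S) = -3 + S/8 + v/8 (G(v, S) = -3 + (v + S)/8 = -3 + (S + v)/8 = -3 + (S/8 + v/8) = -3 + S/8 + v/8)
n = -7140 (n = 2*(-3570) = -7140)
1/(G(-40, -35) + n) = 1/((-3 + (⅛)*(-35) + (⅛)*(-40)) - 7140) = 1/((-3 - 35/8 - 5) - 7140) = 1/(-99/8 - 7140) = 1/(-57219/8) = -8/57219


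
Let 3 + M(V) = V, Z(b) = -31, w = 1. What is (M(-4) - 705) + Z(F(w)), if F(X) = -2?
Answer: -743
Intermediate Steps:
M(V) = -3 + V
(M(-4) - 705) + Z(F(w)) = ((-3 - 4) - 705) - 31 = (-7 - 705) - 31 = -712 - 31 = -743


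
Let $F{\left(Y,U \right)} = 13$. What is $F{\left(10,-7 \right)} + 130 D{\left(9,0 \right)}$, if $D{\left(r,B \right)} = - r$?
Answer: $-1157$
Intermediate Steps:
$F{\left(10,-7 \right)} + 130 D{\left(9,0 \right)} = 13 + 130 \left(\left(-1\right) 9\right) = 13 + 130 \left(-9\right) = 13 - 1170 = -1157$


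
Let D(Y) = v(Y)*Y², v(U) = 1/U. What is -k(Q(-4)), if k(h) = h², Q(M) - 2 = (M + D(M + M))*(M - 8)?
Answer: -21316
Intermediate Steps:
D(Y) = Y (D(Y) = Y²/Y = Y)
Q(M) = 2 + 3*M*(-8 + M) (Q(M) = 2 + (M + (M + M))*(M - 8) = 2 + (M + 2*M)*(-8 + M) = 2 + (3*M)*(-8 + M) = 2 + 3*M*(-8 + M))
-k(Q(-4)) = -(2 - 24*(-4) + 3*(-4)²)² = -(2 + 96 + 3*16)² = -(2 + 96 + 48)² = -1*146² = -1*21316 = -21316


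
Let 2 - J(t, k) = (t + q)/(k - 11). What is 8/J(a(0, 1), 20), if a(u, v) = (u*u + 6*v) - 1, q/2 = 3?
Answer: 72/7 ≈ 10.286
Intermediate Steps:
q = 6 (q = 2*3 = 6)
a(u, v) = -1 + u² + 6*v (a(u, v) = (u² + 6*v) - 1 = -1 + u² + 6*v)
J(t, k) = 2 - (6 + t)/(-11 + k) (J(t, k) = 2 - (t + 6)/(k - 11) = 2 - (6 + t)/(-11 + k))
8/J(a(0, 1), 20) = 8/(((-28 - (-1 + 0² + 6*1) + 2*20)/(-11 + 20))) = 8/(((-28 - (-1 + 0 + 6) + 40)/9)) = 8/(((-28 - 1*5 + 40)/9)) = 8/(((-28 - 5 + 40)/9)) = 8/(((⅑)*7)) = 8/(7/9) = 8*(9/7) = 72/7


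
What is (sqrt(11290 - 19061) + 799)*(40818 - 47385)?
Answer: -5247033 - 6567*I*sqrt(7771) ≈ -5.247e+6 - 5.789e+5*I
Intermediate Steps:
(sqrt(11290 - 19061) + 799)*(40818 - 47385) = (sqrt(-7771) + 799)*(-6567) = (I*sqrt(7771) + 799)*(-6567) = (799 + I*sqrt(7771))*(-6567) = -5247033 - 6567*I*sqrt(7771)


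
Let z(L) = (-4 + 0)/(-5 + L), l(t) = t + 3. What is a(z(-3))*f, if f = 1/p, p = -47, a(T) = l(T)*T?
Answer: -7/188 ≈ -0.037234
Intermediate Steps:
l(t) = 3 + t
z(L) = -4/(-5 + L)
a(T) = T*(3 + T) (a(T) = (3 + T)*T = T*(3 + T))
f = -1/47 (f = 1/(-47) = -1/47 ≈ -0.021277)
a(z(-3))*f = ((-4/(-5 - 3))*(3 - 4/(-5 - 3)))*(-1/47) = ((-4/(-8))*(3 - 4/(-8)))*(-1/47) = ((-4*(-⅛))*(3 - 4*(-⅛)))*(-1/47) = ((3 + ½)/2)*(-1/47) = ((½)*(7/2))*(-1/47) = (7/4)*(-1/47) = -7/188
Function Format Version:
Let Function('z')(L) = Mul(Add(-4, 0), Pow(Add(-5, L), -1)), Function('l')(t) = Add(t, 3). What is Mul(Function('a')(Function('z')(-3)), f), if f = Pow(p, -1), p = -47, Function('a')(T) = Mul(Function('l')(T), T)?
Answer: Rational(-7, 188) ≈ -0.037234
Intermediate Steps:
Function('l')(t) = Add(3, t)
Function('z')(L) = Mul(-4, Pow(Add(-5, L), -1))
Function('a')(T) = Mul(T, Add(3, T)) (Function('a')(T) = Mul(Add(3, T), T) = Mul(T, Add(3, T)))
f = Rational(-1, 47) (f = Pow(-47, -1) = Rational(-1, 47) ≈ -0.021277)
Mul(Function('a')(Function('z')(-3)), f) = Mul(Mul(Mul(-4, Pow(Add(-5, -3), -1)), Add(3, Mul(-4, Pow(Add(-5, -3), -1)))), Rational(-1, 47)) = Mul(Mul(Mul(-4, Pow(-8, -1)), Add(3, Mul(-4, Pow(-8, -1)))), Rational(-1, 47)) = Mul(Mul(Mul(-4, Rational(-1, 8)), Add(3, Mul(-4, Rational(-1, 8)))), Rational(-1, 47)) = Mul(Mul(Rational(1, 2), Add(3, Rational(1, 2))), Rational(-1, 47)) = Mul(Mul(Rational(1, 2), Rational(7, 2)), Rational(-1, 47)) = Mul(Rational(7, 4), Rational(-1, 47)) = Rational(-7, 188)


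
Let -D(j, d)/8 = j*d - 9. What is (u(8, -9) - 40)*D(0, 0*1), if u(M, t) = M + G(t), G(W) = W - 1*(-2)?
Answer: -2808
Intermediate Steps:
G(W) = 2 + W (G(W) = W + 2 = 2 + W)
u(M, t) = 2 + M + t (u(M, t) = M + (2 + t) = 2 + M + t)
D(j, d) = 72 - 8*d*j (D(j, d) = -8*(j*d - 9) = -8*(d*j - 9) = -8*(-9 + d*j) = 72 - 8*d*j)
(u(8, -9) - 40)*D(0, 0*1) = ((2 + 8 - 9) - 40)*(72 - 8*0*1*0) = (1 - 40)*(72 - 8*0*0) = -39*(72 + 0) = -39*72 = -2808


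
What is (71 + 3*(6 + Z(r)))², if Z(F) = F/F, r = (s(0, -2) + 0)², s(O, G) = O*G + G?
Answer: 8464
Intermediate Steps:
s(O, G) = G + G*O (s(O, G) = G*O + G = G + G*O)
r = 4 (r = (-2*(1 + 0) + 0)² = (-2*1 + 0)² = (-2 + 0)² = (-2)² = 4)
Z(F) = 1
(71 + 3*(6 + Z(r)))² = (71 + 3*(6 + 1))² = (71 + 3*7)² = (71 + 21)² = 92² = 8464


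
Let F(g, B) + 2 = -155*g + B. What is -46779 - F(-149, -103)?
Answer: -69769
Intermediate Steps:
F(g, B) = -2 + B - 155*g (F(g, B) = -2 + (-155*g + B) = -2 + (B - 155*g) = -2 + B - 155*g)
-46779 - F(-149, -103) = -46779 - (-2 - 103 - 155*(-149)) = -46779 - (-2 - 103 + 23095) = -46779 - 1*22990 = -46779 - 22990 = -69769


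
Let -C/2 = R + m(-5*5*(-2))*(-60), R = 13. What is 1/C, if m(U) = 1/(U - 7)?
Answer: -43/998 ≈ -0.043086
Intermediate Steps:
m(U) = 1/(-7 + U)
C = -998/43 (C = -2*(13 - 60/(-7 - 5*5*(-2))) = -2*(13 - 60/(-7 - 25*(-2))) = -2*(13 - 60/(-7 + 50)) = -2*(13 - 60/43) = -2*499/43 = -998/43 ≈ -23.209)
1/C = 1/(-998/43) = -43/998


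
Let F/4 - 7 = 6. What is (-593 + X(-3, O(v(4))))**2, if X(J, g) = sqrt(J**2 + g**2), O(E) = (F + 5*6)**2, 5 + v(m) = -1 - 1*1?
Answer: (593 - sqrt(45212185))**2 ≈ 3.7589e+7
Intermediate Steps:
F = 52 (F = 28 + 4*6 = 28 + 24 = 52)
v(m) = -7 (v(m) = -5 + (-1 - 1*1) = -5 + (-1 - 1) = -5 - 2 = -7)
O(E) = 6724 (O(E) = (52 + 5*6)**2 = (52 + 30)**2 = 82**2 = 6724)
(-593 + X(-3, O(v(4))))**2 = (-593 + sqrt((-3)**2 + 6724**2))**2 = (-593 + sqrt(9 + 45212176))**2 = (-593 + sqrt(45212185))**2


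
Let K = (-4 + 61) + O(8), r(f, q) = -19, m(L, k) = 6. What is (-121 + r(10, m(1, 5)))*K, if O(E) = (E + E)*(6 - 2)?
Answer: -16940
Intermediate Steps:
O(E) = 8*E (O(E) = (2*E)*4 = 8*E)
K = 121 (K = (-4 + 61) + 8*8 = 57 + 64 = 121)
(-121 + r(10, m(1, 5)))*K = (-121 - 19)*121 = -140*121 = -16940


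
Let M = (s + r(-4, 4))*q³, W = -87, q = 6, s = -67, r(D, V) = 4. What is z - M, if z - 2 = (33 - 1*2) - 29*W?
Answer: 16164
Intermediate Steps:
z = 2556 (z = 2 + ((33 - 1*2) - 29*(-87)) = 2 + ((33 - 2) + 2523) = 2 + (31 + 2523) = 2 + 2554 = 2556)
M = -13608 (M = (-67 + 4)*6³ = -63*216 = -13608)
z - M = 2556 - 1*(-13608) = 2556 + 13608 = 16164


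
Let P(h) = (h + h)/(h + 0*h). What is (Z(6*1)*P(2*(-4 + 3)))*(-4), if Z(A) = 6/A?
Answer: -8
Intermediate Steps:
P(h) = 2 (P(h) = (2*h)/(h + 0) = (2*h)/h = 2)
(Z(6*1)*P(2*(-4 + 3)))*(-4) = ((6/((6*1)))*2)*(-4) = ((6/6)*2)*(-4) = ((6*(⅙))*2)*(-4) = (1*2)*(-4) = 2*(-4) = -8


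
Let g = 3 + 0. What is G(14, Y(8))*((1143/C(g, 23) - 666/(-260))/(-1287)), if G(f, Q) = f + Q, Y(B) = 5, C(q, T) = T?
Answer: -329859/427570 ≈ -0.77147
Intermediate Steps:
g = 3
G(f, Q) = Q + f
G(14, Y(8))*((1143/C(g, 23) - 666/(-260))/(-1287)) = (5 + 14)*((1143/23 - 666/(-260))/(-1287)) = 19*((1143*(1/23) - 666*(-1/260))*(-1/1287)) = 19*((1143/23 + 333/130)*(-1/1287)) = 19*((156249/2990)*(-1/1287)) = 19*(-17361/427570) = -329859/427570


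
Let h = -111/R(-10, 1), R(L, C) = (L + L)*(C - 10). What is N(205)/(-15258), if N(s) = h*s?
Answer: 1517/183096 ≈ 0.0082853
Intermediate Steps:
R(L, C) = 2*L*(-10 + C) (R(L, C) = (2*L)*(-10 + C) = 2*L*(-10 + C))
h = -37/60 (h = -111*(-1/(20*(-10 + 1))) = -111/(2*(-10)*(-9)) = -111/180 = -111*1/180 = -37/60 ≈ -0.61667)
N(s) = -37*s/60
N(205)/(-15258) = -37/60*205/(-15258) = -1517/12*(-1/15258) = 1517/183096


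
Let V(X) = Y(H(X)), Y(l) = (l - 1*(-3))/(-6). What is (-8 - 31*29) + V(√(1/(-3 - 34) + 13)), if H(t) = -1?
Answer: -2722/3 ≈ -907.33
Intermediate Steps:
Y(l) = -½ - l/6 (Y(l) = (l + 3)*(-⅙) = (3 + l)*(-⅙) = -½ - l/6)
V(X) = -⅓ (V(X) = -½ - ⅙*(-1) = -½ + ⅙ = -⅓)
(-8 - 31*29) + V(√(1/(-3 - 34) + 13)) = (-8 - 31*29) - ⅓ = (-8 - 899) - ⅓ = -907 - ⅓ = -2722/3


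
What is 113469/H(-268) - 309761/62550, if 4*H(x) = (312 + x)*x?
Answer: -4005330689/92198700 ≈ -43.442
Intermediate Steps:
H(x) = x*(312 + x)/4 (H(x) = ((312 + x)*x)/4 = (x*(312 + x))/4 = x*(312 + x)/4)
113469/H(-268) - 309761/62550 = 113469/(((¼)*(-268)*(312 - 268))) - 309761/62550 = 113469/(((¼)*(-268)*44)) - 309761*1/62550 = 113469/(-2948) - 309761/62550 = 113469*(-1/2948) - 309761/62550 = -113469/2948 - 309761/62550 = -4005330689/92198700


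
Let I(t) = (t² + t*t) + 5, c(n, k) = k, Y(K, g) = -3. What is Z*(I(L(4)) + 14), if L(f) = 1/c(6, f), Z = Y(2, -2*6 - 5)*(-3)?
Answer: 1377/8 ≈ 172.13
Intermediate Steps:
Z = 9 (Z = -3*(-3) = 9)
L(f) = 1/f
I(t) = 5 + 2*t² (I(t) = (t² + t²) + 5 = 2*t² + 5 = 5 + 2*t²)
Z*(I(L(4)) + 14) = 9*((5 + 2*(1/4)²) + 14) = 9*((5 + 2*(¼)²) + 14) = 9*((5 + 2*(1/16)) + 14) = 9*((5 + ⅛) + 14) = 9*(41/8 + 14) = 9*(153/8) = 1377/8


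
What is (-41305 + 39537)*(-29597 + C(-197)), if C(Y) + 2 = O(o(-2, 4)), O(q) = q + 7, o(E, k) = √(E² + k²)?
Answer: 52318656 - 3536*√5 ≈ 5.2311e+7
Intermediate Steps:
O(q) = 7 + q
C(Y) = 5 + 2*√5 (C(Y) = -2 + (7 + √((-2)² + 4²)) = -2 + (7 + √(4 + 16)) = -2 + (7 + √20) = -2 + (7 + 2*√5) = 5 + 2*√5)
(-41305 + 39537)*(-29597 + C(-197)) = (-41305 + 39537)*(-29597 + (5 + 2*√5)) = -1768*(-29592 + 2*√5) = 52318656 - 3536*√5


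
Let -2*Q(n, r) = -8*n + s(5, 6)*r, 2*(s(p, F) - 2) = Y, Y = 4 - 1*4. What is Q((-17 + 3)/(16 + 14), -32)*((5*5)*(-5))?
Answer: -11300/3 ≈ -3766.7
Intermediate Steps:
Y = 0 (Y = 4 - 4 = 0)
s(p, F) = 2 (s(p, F) = 2 + (½)*0 = 2 + 0 = 2)
Q(n, r) = -r + 4*n (Q(n, r) = -(-8*n + 2*r)/2 = -r + 4*n)
Q((-17 + 3)/(16 + 14), -32)*((5*5)*(-5)) = (-1*(-32) + 4*((-17 + 3)/(16 + 14)))*((5*5)*(-5)) = (32 + 4*(-14/30))*(25*(-5)) = (32 + 4*(-14*1/30))*(-125) = (32 + 4*(-7/15))*(-125) = (32 - 28/15)*(-125) = (452/15)*(-125) = -11300/3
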